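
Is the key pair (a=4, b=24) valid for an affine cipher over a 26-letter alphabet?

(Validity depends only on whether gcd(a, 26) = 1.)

Step 1: Compute gcd(4, 26).
Step 2: gcd(4, 26) = 2.
Since gcd = 2 != 1, 4 shares a common factor with 26, so it cannot be used.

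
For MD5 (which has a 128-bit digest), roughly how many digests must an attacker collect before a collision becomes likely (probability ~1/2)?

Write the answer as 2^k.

Step 1: The birthday paradox gives collision probability ~50% after sqrt(2^n) = 2^(n/2) hashes.
Step 2: For 128-bit output: 2^(128/2) = 2^64.
Step 3: Approximately 2^64 hash computations needed.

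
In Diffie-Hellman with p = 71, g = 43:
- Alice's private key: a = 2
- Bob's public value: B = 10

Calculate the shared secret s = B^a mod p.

Step 1: s = B^a mod p = 10^2 mod 71.
  10^1 mod 71 = 10
  10^2 mod 71 = (10 * 10) mod 71 = 29
Result: shared secret = 29.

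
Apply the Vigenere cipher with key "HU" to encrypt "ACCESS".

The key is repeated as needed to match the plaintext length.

Step 1: Repeat key to match plaintext length:
  Plaintext: ACCESS
  Key:       HUHUHU
Step 2: Encrypt each letter:
  A(0) + H(7) = (0+7) mod 26 = 7 = H
  C(2) + U(20) = (2+20) mod 26 = 22 = W
  C(2) + H(7) = (2+7) mod 26 = 9 = J
  E(4) + U(20) = (4+20) mod 26 = 24 = Y
  S(18) + H(7) = (18+7) mod 26 = 25 = Z
  S(18) + U(20) = (18+20) mod 26 = 12 = M
Ciphertext: HWJYZM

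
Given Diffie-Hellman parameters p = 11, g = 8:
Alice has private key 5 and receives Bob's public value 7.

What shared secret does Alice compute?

Step 1: s = B^a mod p = 7^5 mod 11.
  7^1 mod 11 = 7
  7^2 mod 11 = (7 * 7) mod 11 = 5
  7^3 mod 11 = (5 * 7) mod 11 = 2
  7^4 mod 11 = (2 * 7) mod 11 = 3
  7^5 mod 11 = (3 * 7) mod 11 = 10
Result: shared secret = 10.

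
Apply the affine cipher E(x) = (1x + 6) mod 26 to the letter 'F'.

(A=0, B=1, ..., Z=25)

Step 1: Convert 'F' to number: x = 5.
Step 2: E(5) = (1 * 5 + 6) mod 26 = 11 mod 26 = 11.
Step 3: Convert 11 back to letter: L.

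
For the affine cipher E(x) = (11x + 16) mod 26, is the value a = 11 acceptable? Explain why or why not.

Step 1: Compute gcd(11, 26).
Step 2: gcd(11, 26) = 1.
Since gcd = 1, 11 is coprime with 26, so it is a valid key.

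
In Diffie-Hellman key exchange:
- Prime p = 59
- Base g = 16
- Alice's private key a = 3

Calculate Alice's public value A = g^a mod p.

Step 1: A = g^a mod p = 16^3 mod 59.
  16^1 mod 59 = 16
  16^2 mod 59 = (16 * 16) mod 59 = 20
  16^3 mod 59 = (20 * 16) mod 59 = 25
Result: A = 25.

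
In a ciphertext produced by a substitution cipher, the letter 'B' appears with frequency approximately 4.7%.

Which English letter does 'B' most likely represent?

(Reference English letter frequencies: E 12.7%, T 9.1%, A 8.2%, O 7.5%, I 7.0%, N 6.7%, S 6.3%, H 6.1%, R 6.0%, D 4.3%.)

Step 1: The observed frequency is 4.7%.
Step 2: Compare with English frequencies:
  E: 12.7% (difference: 8.0%)
  T: 9.1% (difference: 4.4%)
  A: 8.2% (difference: 3.5%)
  O: 7.5% (difference: 2.8%)
  I: 7.0% (difference: 2.3%)
  N: 6.7% (difference: 2.0%)
  S: 6.3% (difference: 1.6%)
  H: 6.1% (difference: 1.4%)
  R: 6.0% (difference: 1.3%)
  D: 4.3% (difference: 0.4%) <-- closest
Step 3: 'B' most likely represents 'D' (frequency 4.3%).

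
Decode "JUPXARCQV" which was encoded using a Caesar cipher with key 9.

Step 1: Reverse the shift by subtracting 9 from each letter position.
  J (position 9) -> position (9-9) mod 26 = 0 -> A
  U (position 20) -> position (20-9) mod 26 = 11 -> L
  P (position 15) -> position (15-9) mod 26 = 6 -> G
  X (position 23) -> position (23-9) mod 26 = 14 -> O
  A (position 0) -> position (0-9) mod 26 = 17 -> R
  R (position 17) -> position (17-9) mod 26 = 8 -> I
  C (position 2) -> position (2-9) mod 26 = 19 -> T
  Q (position 16) -> position (16-9) mod 26 = 7 -> H
  V (position 21) -> position (21-9) mod 26 = 12 -> M
Decrypted message: ALGORITHM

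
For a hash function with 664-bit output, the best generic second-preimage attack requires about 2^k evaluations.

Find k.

Step 1: The hash has a 664-bit output.
Step 2: Second-preimage resistance means: given a specific input x, it should be infeasible to find a different y with h(y) = h(x).
With a 664-bit output, a generic search for a second preimage costs about 2^664 evaluations (each trial matches the fixed target with probability 2^-664).
Step 3: Security level = 664 bits.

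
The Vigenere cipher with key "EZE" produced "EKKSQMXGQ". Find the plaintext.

Step 1: Extend key: EZEEZEEZE
Step 2: Decrypt each letter (c - k) mod 26:
  E(4) - E(4) = (4-4) mod 26 = 0 = A
  K(10) - Z(25) = (10-25) mod 26 = 11 = L
  K(10) - E(4) = (10-4) mod 26 = 6 = G
  S(18) - E(4) = (18-4) mod 26 = 14 = O
  Q(16) - Z(25) = (16-25) mod 26 = 17 = R
  M(12) - E(4) = (12-4) mod 26 = 8 = I
  X(23) - E(4) = (23-4) mod 26 = 19 = T
  G(6) - Z(25) = (6-25) mod 26 = 7 = H
  Q(16) - E(4) = (16-4) mod 26 = 12 = M
Plaintext: ALGORITHM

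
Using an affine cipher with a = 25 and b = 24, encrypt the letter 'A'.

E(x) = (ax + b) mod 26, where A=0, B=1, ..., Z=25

Step 1: Convert 'A' to number: x = 0.
Step 2: E(0) = (25 * 0 + 24) mod 26 = 24 mod 26 = 24.
Step 3: Convert 24 back to letter: Y.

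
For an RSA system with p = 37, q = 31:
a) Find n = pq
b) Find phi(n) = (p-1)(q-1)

Step 1: n = p * q = 37 * 31 = 1147.
Step 2: phi(n) = (p-1)(q-1) = 36 * 30 = 1080.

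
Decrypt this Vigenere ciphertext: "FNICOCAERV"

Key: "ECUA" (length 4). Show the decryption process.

Step 1: Key 'ECUA' has length 4. Extended key: ECUAECUAEC
Step 2: Decrypt each position:
  F(5) - E(4) = 1 = B
  N(13) - C(2) = 11 = L
  I(8) - U(20) = 14 = O
  C(2) - A(0) = 2 = C
  O(14) - E(4) = 10 = K
  C(2) - C(2) = 0 = A
  A(0) - U(20) = 6 = G
  E(4) - A(0) = 4 = E
  R(17) - E(4) = 13 = N
  V(21) - C(2) = 19 = T
Plaintext: BLOCKAGENT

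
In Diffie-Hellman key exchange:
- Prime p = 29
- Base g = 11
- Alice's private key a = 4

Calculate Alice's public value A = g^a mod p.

Step 1: A = g^a mod p = 11^4 mod 29.
  11^1 mod 29 = 11
  11^2 mod 29 = (11 * 11) mod 29 = 5
  11^3 mod 29 = (5 * 11) mod 29 = 26
  11^4 mod 29 = (26 * 11) mod 29 = 25
Result: A = 25.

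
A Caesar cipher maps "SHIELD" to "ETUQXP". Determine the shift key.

Step 1: Compare first letters: S (position 18) -> E (position 4).
Step 2: Shift = (4 - 18) mod 26 = 12.
The shift value is 12.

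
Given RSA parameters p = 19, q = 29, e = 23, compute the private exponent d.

Step 1: n = 19 * 29 = 551.
Step 2: phi(n) = 18 * 28 = 504.
Step 3: Find d such that 23 * d = 1 (mod 504).
Step 4: d = 23^(-1) mod 504 = 263.
Verification: 23 * 263 = 6049 = 12 * 504 + 1.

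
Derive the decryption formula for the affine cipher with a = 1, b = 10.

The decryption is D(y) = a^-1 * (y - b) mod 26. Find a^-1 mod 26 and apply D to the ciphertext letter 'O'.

Step 1: Find a^-1, the modular inverse of 1 mod 26.
Step 2: We need 1 * a^-1 = 1 (mod 26).
Step 3: 1 * 1 = 1 = 0 * 26 + 1, so a^-1 = 1.
Step 4: D(y) = 1(y - 10) mod 26.
Step 5: Apply to 'O' (y = 14): D(14) = 1 * (14 - 10) mod 26 = 1 * 4 mod 26 = 4 -> 'E'.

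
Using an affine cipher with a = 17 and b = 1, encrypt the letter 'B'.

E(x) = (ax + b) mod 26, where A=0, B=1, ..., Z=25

Step 1: Convert 'B' to number: x = 1.
Step 2: E(1) = (17 * 1 + 1) mod 26 = 18 mod 26 = 18.
Step 3: Convert 18 back to letter: S.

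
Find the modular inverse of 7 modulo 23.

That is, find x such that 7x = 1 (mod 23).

Step 1: We need x such that 7 * x = 1 (mod 23).
Step 2: Using the extended Euclidean algorithm or trial:
  7 * 10 = 70 = 3 * 23 + 1.
Step 3: Since 70 mod 23 = 1, the inverse is x = 10.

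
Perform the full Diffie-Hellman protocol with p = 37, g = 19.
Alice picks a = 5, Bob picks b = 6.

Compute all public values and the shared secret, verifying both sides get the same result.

Step 1: A = g^a mod p = 19^5 mod 37 = 22.
Step 2: B = g^b mod p = 19^6 mod 37 = 11.
Step 3: Alice computes s = B^a mod p = 11^5 mod 37 = 27.
Step 4: Bob computes s = A^b mod p = 22^6 mod 37 = 27.
Both sides agree: shared secret = 27.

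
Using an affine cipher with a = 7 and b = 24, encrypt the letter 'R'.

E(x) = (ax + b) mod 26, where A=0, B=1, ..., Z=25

Step 1: Convert 'R' to number: x = 17.
Step 2: E(17) = (7 * 17 + 24) mod 26 = 143 mod 26 = 13.
Step 3: Convert 13 back to letter: N.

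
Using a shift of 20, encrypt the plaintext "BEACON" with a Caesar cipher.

Step 1: For each letter, shift forward by 20 positions (mod 26).
  B (position 1) -> position (1+20) mod 26 = 21 -> V
  E (position 4) -> position (4+20) mod 26 = 24 -> Y
  A (position 0) -> position (0+20) mod 26 = 20 -> U
  C (position 2) -> position (2+20) mod 26 = 22 -> W
  O (position 14) -> position (14+20) mod 26 = 8 -> I
  N (position 13) -> position (13+20) mod 26 = 7 -> H
Result: VYUWIH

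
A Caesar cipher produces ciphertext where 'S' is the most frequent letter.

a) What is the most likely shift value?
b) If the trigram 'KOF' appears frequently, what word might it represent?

Step 1: In English, 'E' is the most frequent letter (12.7%).
Step 2: The most frequent ciphertext letter is 'S' (position 18).
Step 3: Shift = (18 - 4) mod 26 = 14.
Step 4: Decrypt 'KOF' by shifting back 14:
  K -> W
  O -> A
  F -> R
Step 5: 'KOF' decrypts to 'WAR'.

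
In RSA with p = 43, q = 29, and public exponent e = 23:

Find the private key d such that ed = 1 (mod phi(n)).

Step 1: n = 43 * 29 = 1247.
Step 2: phi(n) = 42 * 28 = 1176.
Step 3: Find d such that 23 * d = 1 (mod 1176).
Step 4: d = 23^(-1) mod 1176 = 767.
Verification: 23 * 767 = 17641 = 15 * 1176 + 1.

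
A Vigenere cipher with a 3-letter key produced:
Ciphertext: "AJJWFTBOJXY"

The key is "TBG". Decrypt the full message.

Step 1: Key 'TBG' has length 3. Extended key: TBGTBGTBGTB
Step 2: Decrypt each position:
  A(0) - T(19) = 7 = H
  J(9) - B(1) = 8 = I
  J(9) - G(6) = 3 = D
  W(22) - T(19) = 3 = D
  F(5) - B(1) = 4 = E
  T(19) - G(6) = 13 = N
  B(1) - T(19) = 8 = I
  O(14) - B(1) = 13 = N
  J(9) - G(6) = 3 = D
  X(23) - T(19) = 4 = E
  Y(24) - B(1) = 23 = X
Plaintext: HIDDENINDEX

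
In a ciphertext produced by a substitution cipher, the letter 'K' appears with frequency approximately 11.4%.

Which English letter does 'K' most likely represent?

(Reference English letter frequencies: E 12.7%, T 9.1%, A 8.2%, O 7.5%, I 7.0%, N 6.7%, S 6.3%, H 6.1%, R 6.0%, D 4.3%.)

Step 1: The observed frequency is 11.4%.
Step 2: Compare with English frequencies:
  E: 12.7% (difference: 1.3%) <-- closest
  T: 9.1% (difference: 2.3%)
  A: 8.2% (difference: 3.2%)
  O: 7.5% (difference: 3.9%)
  I: 7.0% (difference: 4.4%)
  N: 6.7% (difference: 4.7%)
  S: 6.3% (difference: 5.1%)
  H: 6.1% (difference: 5.3%)
  R: 6.0% (difference: 5.4%)
  D: 4.3% (difference: 7.1%)
Step 3: 'K' most likely represents 'E' (frequency 12.7%).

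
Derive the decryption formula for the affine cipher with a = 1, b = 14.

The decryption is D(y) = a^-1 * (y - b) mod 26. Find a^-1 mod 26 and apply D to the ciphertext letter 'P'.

Step 1: Find a^-1, the modular inverse of 1 mod 26.
Step 2: We need 1 * a^-1 = 1 (mod 26).
Step 3: 1 * 1 = 1 = 0 * 26 + 1, so a^-1 = 1.
Step 4: D(y) = 1(y - 14) mod 26.
Step 5: Apply to 'P' (y = 15): D(15) = 1 * (15 - 14) mod 26 = 1 * 1 mod 26 = 1 -> 'B'.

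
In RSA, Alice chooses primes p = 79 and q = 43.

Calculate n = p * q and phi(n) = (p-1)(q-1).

Step 1: n = p * q = 79 * 43 = 3397.
Step 2: phi(n) = (p-1)(q-1) = 78 * 42 = 3276.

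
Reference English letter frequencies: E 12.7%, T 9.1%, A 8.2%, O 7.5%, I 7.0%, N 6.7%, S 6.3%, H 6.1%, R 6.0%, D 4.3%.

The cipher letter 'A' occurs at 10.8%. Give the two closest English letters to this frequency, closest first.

Step 1: Observed frequency of 'A' is 10.8%.
Step 2: Compute distances to each reference frequency and sort:
  T (9.1%): difference = 1.7% <-- BEST
  E (12.7%): difference = 1.9% <-- RUNNER-UP
  A (8.2%): difference = 2.6%
  O (7.5%): difference = 3.3%
  I (7.0%): difference = 3.8%
Step 3: Most likely is 'T' (9.1%, diff 1.7%); second most likely is 'E' (12.7%, diff 1.9%).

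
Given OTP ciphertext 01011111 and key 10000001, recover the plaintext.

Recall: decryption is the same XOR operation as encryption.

Step 1: XOR ciphertext with key:
  Ciphertext: 01011111
  Key:        10000001
  XOR:        11011110
Step 2: Plaintext = 11011110 = 222 in decimal.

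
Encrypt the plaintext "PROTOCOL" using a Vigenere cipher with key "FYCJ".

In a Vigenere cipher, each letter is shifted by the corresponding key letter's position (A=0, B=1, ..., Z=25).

Step 1: Repeat key to match plaintext length:
  Plaintext: PROTOCOL
  Key:       FYCJFYCJ
Step 2: Encrypt each letter:
  P(15) + F(5) = (15+5) mod 26 = 20 = U
  R(17) + Y(24) = (17+24) mod 26 = 15 = P
  O(14) + C(2) = (14+2) mod 26 = 16 = Q
  T(19) + J(9) = (19+9) mod 26 = 2 = C
  O(14) + F(5) = (14+5) mod 26 = 19 = T
  C(2) + Y(24) = (2+24) mod 26 = 0 = A
  O(14) + C(2) = (14+2) mod 26 = 16 = Q
  L(11) + J(9) = (11+9) mod 26 = 20 = U
Ciphertext: UPQCTAQU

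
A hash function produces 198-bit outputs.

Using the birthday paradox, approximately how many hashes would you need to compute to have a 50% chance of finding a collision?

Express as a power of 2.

Step 1: The birthday paradox gives collision probability ~50% after sqrt(2^n) = 2^(n/2) hashes.
Step 2: For 198-bit output: 2^(198/2) = 2^99.
Step 3: Approximately 2^99 hash computations needed.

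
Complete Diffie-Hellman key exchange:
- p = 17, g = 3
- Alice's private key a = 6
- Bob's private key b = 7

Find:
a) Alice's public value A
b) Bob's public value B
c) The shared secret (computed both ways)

Step 1: A = g^a mod p = 3^6 mod 17 = 15.
Step 2: B = g^b mod p = 3^7 mod 17 = 11.
Step 3: Alice computes s = B^a mod p = 11^6 mod 17 = 8.
Step 4: Bob computes s = A^b mod p = 15^7 mod 17 = 8.
Both sides agree: shared secret = 8.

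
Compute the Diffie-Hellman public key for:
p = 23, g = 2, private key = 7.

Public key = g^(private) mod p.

Step 1: A = g^a mod p = 2^7 mod 23.
  2^1 mod 23 = 2
  2^2 mod 23 = (2 * 2) mod 23 = 4
  2^3 mod 23 = (4 * 2) mod 23 = 8
  2^4 mod 23 = (8 * 2) mod 23 = 16
  2^5 mod 23 = (16 * 2) mod 23 = 9
  2^6 mod 23 = (9 * 2) mod 23 = 18
  2^7 mod 23 = (18 * 2) mod 23 = 13
Result: A = 13.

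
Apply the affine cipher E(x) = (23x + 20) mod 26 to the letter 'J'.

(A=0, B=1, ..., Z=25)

Step 1: Convert 'J' to number: x = 9.
Step 2: E(9) = (23 * 9 + 20) mod 26 = 227 mod 26 = 19.
Step 3: Convert 19 back to letter: T.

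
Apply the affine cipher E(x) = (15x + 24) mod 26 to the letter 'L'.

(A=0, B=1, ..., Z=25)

Step 1: Convert 'L' to number: x = 11.
Step 2: E(11) = (15 * 11 + 24) mod 26 = 189 mod 26 = 7.
Step 3: Convert 7 back to letter: H.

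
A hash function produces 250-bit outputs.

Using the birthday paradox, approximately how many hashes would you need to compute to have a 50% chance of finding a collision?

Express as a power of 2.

Step 1: The birthday paradox gives collision probability ~50% after sqrt(2^n) = 2^(n/2) hashes.
Step 2: For 250-bit output: 2^(250/2) = 2^125.
Step 3: Approximately 2^125 hash computations needed.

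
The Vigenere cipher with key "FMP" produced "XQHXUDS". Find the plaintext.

Step 1: Extend key: FMPFMPF
Step 2: Decrypt each letter (c - k) mod 26:
  X(23) - F(5) = (23-5) mod 26 = 18 = S
  Q(16) - M(12) = (16-12) mod 26 = 4 = E
  H(7) - P(15) = (7-15) mod 26 = 18 = S
  X(23) - F(5) = (23-5) mod 26 = 18 = S
  U(20) - M(12) = (20-12) mod 26 = 8 = I
  D(3) - P(15) = (3-15) mod 26 = 14 = O
  S(18) - F(5) = (18-5) mod 26 = 13 = N
Plaintext: SESSION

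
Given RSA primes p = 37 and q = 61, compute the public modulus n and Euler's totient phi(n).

Step 1: n = p * q = 37 * 61 = 2257.
Step 2: phi(n) = (p-1)(q-1) = 36 * 60 = 2160.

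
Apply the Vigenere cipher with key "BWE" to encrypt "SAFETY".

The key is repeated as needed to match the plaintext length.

Step 1: Repeat key to match plaintext length:
  Plaintext: SAFETY
  Key:       BWEBWE
Step 2: Encrypt each letter:
  S(18) + B(1) = (18+1) mod 26 = 19 = T
  A(0) + W(22) = (0+22) mod 26 = 22 = W
  F(5) + E(4) = (5+4) mod 26 = 9 = J
  E(4) + B(1) = (4+1) mod 26 = 5 = F
  T(19) + W(22) = (19+22) mod 26 = 15 = P
  Y(24) + E(4) = (24+4) mod 26 = 2 = C
Ciphertext: TWJFPC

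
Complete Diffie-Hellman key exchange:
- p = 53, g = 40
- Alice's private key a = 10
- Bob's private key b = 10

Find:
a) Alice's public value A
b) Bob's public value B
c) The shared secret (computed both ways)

Step 1: A = g^a mod p = 40^10 mod 53 = 42.
Step 2: B = g^b mod p = 40^10 mod 53 = 42.
Step 3: Alice computes s = B^a mod p = 42^10 mod 53 = 44.
Step 4: Bob computes s = A^b mod p = 42^10 mod 53 = 44.
Both sides agree: shared secret = 44.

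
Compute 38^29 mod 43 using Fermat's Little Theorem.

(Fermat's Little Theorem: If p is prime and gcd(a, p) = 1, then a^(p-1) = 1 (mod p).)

Step 1: Since 43 is prime, by Fermat's Little Theorem: 38^42 = 1 (mod 43).
Step 2: Reduce exponent: 29 mod 42 = 29.
Step 3: So 38^29 = 38^29 (mod 43).
Step 4: 38^29 mod 43 = 13.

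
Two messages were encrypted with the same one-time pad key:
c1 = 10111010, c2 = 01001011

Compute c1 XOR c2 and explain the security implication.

Step 1: c1 XOR c2 = (m1 XOR k) XOR (m2 XOR k).
Step 2: By XOR associativity/commutativity: = m1 XOR m2 XOR k XOR k = m1 XOR m2.
Step 3: 10111010 XOR 01001011 = 11110001 = 241.
Step 4: The key cancels out! An attacker learns m1 XOR m2 = 241, revealing the relationship between plaintexts.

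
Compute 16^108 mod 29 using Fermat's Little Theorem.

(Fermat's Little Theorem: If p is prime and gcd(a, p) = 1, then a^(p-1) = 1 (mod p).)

Step 1: Since 29 is prime, by Fermat's Little Theorem: 16^28 = 1 (mod 29).
Step 2: Reduce exponent: 108 mod 28 = 24.
Step 3: So 16^108 = 16^24 (mod 29).
Step 4: 16^24 mod 29 = 7.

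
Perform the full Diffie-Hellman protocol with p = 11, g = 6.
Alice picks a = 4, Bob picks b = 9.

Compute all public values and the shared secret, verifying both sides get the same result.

Step 1: A = g^a mod p = 6^4 mod 11 = 9.
Step 2: B = g^b mod p = 6^9 mod 11 = 2.
Step 3: Alice computes s = B^a mod p = 2^4 mod 11 = 5.
Step 4: Bob computes s = A^b mod p = 9^9 mod 11 = 5.
Both sides agree: shared secret = 5.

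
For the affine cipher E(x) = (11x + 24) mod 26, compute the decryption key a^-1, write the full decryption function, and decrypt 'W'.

Step 1: Find a^-1, the modular inverse of 11 mod 26.
Step 2: We need 11 * a^-1 = 1 (mod 26).
Step 3: 11 * 19 = 209 = 8 * 26 + 1, so a^-1 = 19.
Step 4: D(y) = 19(y - 24) mod 26.
Step 5: Apply to 'W' (y = 22): D(22) = 19 * (22 - 24) mod 26 = 19 * -2 mod 26 = 14 -> 'O'.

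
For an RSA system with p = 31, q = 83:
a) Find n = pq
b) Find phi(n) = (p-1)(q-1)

Step 1: n = p * q = 31 * 83 = 2573.
Step 2: phi(n) = (p-1)(q-1) = 30 * 82 = 2460.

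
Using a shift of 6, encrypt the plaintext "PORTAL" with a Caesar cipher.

Step 1: For each letter, shift forward by 6 positions (mod 26).
  P (position 15) -> position (15+6) mod 26 = 21 -> V
  O (position 14) -> position (14+6) mod 26 = 20 -> U
  R (position 17) -> position (17+6) mod 26 = 23 -> X
  T (position 19) -> position (19+6) mod 26 = 25 -> Z
  A (position 0) -> position (0+6) mod 26 = 6 -> G
  L (position 11) -> position (11+6) mod 26 = 17 -> R
Result: VUXZGR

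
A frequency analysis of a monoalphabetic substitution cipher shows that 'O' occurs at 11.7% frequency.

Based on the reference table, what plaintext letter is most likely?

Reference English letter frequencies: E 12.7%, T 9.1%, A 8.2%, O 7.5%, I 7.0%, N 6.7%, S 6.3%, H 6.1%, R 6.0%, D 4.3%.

Step 1: The observed frequency is 11.7%.
Step 2: Compare with English frequencies:
  E: 12.7% (difference: 1.0%) <-- closest
  T: 9.1% (difference: 2.6%)
  A: 8.2% (difference: 3.5%)
  O: 7.5% (difference: 4.2%)
  I: 7.0% (difference: 4.7%)
  N: 6.7% (difference: 5.0%)
  S: 6.3% (difference: 5.4%)
  H: 6.1% (difference: 5.6%)
  R: 6.0% (difference: 5.7%)
  D: 4.3% (difference: 7.4%)
Step 3: 'O' most likely represents 'E' (frequency 12.7%).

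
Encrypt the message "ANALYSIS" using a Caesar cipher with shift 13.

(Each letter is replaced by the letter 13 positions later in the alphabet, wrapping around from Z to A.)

Step 1: For each letter, shift forward by 13 positions (mod 26).
  A (position 0) -> position (0+13) mod 26 = 13 -> N
  N (position 13) -> position (13+13) mod 26 = 0 -> A
  A (position 0) -> position (0+13) mod 26 = 13 -> N
  L (position 11) -> position (11+13) mod 26 = 24 -> Y
  Y (position 24) -> position (24+13) mod 26 = 11 -> L
  S (position 18) -> position (18+13) mod 26 = 5 -> F
  I (position 8) -> position (8+13) mod 26 = 21 -> V
  S (position 18) -> position (18+13) mod 26 = 5 -> F
Result: NANYLFVF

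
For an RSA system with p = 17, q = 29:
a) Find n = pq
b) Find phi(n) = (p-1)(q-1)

Step 1: n = p * q = 17 * 29 = 493.
Step 2: phi(n) = (p-1)(q-1) = 16 * 28 = 448.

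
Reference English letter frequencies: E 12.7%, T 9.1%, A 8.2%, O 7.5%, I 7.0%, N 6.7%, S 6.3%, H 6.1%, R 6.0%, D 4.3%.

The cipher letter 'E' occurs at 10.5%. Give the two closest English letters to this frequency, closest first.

Step 1: Observed frequency of 'E' is 10.5%.
Step 2: Compute distances to each reference frequency and sort:
  T (9.1%): difference = 1.4% <-- BEST
  E (12.7%): difference = 2.2% <-- RUNNER-UP
  A (8.2%): difference = 2.3%
  O (7.5%): difference = 3.0%
  I (7.0%): difference = 3.5%
Step 3: Most likely is 'T' (9.1%, diff 1.4%); second most likely is 'E' (12.7%, diff 2.2%).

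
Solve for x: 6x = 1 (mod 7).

Step 1: We need x such that 6 * x = 1 (mod 7).
Step 2: Using the extended Euclidean algorithm or trial:
  6 * 6 = 36 = 5 * 7 + 1.
Step 3: Since 36 mod 7 = 1, the inverse is x = 6.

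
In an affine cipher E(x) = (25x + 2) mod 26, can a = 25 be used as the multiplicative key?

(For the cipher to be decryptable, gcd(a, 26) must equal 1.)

Step 1: Compute gcd(25, 26).
Step 2: gcd(25, 26) = 1.
Since gcd = 1, 25 is coprime with 26, so it is a valid key.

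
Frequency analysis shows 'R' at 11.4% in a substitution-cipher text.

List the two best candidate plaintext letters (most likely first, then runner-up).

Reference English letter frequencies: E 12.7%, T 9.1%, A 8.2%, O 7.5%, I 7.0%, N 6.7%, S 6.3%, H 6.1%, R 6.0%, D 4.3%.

Step 1: Observed frequency of 'R' is 11.4%.
Step 2: Compute distances to each reference frequency and sort:
  E (12.7%): difference = 1.3% <-- BEST
  T (9.1%): difference = 2.3% <-- RUNNER-UP
  A (8.2%): difference = 3.2%
  O (7.5%): difference = 3.9%
  I (7.0%): difference = 4.4%
Step 3: Most likely is 'E' (12.7%, diff 1.3%); second most likely is 'T' (9.1%, diff 2.3%).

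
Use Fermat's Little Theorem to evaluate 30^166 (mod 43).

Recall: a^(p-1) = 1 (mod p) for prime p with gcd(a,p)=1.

Step 1: Since 43 is prime, by Fermat's Little Theorem: 30^42 = 1 (mod 43).
Step 2: Reduce exponent: 166 mod 42 = 40.
Step 3: So 30^166 = 30^40 (mod 43).
Step 4: 30^40 mod 43 = 14.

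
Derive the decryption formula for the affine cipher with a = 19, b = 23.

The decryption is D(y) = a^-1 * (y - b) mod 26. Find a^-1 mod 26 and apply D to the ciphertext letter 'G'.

Step 1: Find a^-1, the modular inverse of 19 mod 26.
Step 2: We need 19 * a^-1 = 1 (mod 26).
Step 3: 19 * 11 = 209 = 8 * 26 + 1, so a^-1 = 11.
Step 4: D(y) = 11(y - 23) mod 26.
Step 5: Apply to 'G' (y = 6): D(6) = 11 * (6 - 23) mod 26 = 11 * -17 mod 26 = 21 -> 'V'.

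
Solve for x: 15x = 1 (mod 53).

Step 1: We need x such that 15 * x = 1 (mod 53).
Step 2: Using the extended Euclidean algorithm or trial:
  15 * 46 = 690 = 13 * 53 + 1.
Step 3: Since 690 mod 53 = 1, the inverse is x = 46.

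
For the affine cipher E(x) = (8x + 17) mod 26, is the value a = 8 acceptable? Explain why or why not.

Step 1: Compute gcd(8, 26).
Step 2: gcd(8, 26) = 2.
Since gcd = 2 != 1, 8 shares a common factor with 26, so it cannot be used.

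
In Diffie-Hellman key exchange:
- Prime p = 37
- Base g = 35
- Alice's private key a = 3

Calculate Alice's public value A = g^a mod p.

Step 1: A = g^a mod p = 35^3 mod 37.
  35^1 mod 37 = 35
  35^2 mod 37 = (35 * 35) mod 37 = 4
  35^3 mod 37 = (4 * 35) mod 37 = 29
Result: A = 29.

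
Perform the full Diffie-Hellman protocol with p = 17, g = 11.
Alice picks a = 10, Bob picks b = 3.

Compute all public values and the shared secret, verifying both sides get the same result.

Step 1: A = g^a mod p = 11^10 mod 17 = 15.
Step 2: B = g^b mod p = 11^3 mod 17 = 5.
Step 3: Alice computes s = B^a mod p = 5^10 mod 17 = 9.
Step 4: Bob computes s = A^b mod p = 15^3 mod 17 = 9.
Both sides agree: shared secret = 9.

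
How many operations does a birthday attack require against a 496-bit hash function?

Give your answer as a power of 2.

Step 1: The birthday paradox gives collision probability ~50% after sqrt(2^n) = 2^(n/2) hashes.
Step 2: For 496-bit output: 2^(496/2) = 2^248.
Step 3: Approximately 2^248 hash computations needed.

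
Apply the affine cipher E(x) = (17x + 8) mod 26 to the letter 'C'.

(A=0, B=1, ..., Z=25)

Step 1: Convert 'C' to number: x = 2.
Step 2: E(2) = (17 * 2 + 8) mod 26 = 42 mod 26 = 16.
Step 3: Convert 16 back to letter: Q.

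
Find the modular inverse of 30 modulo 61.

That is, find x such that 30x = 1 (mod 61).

Step 1: We need x such that 30 * x = 1 (mod 61).
Step 2: Using the extended Euclidean algorithm or trial:
  30 * 59 = 1770 = 29 * 61 + 1.
Step 3: Since 1770 mod 61 = 1, the inverse is x = 59.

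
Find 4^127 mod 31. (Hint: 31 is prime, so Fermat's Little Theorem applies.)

Step 1: Since 31 is prime, by Fermat's Little Theorem: 4^30 = 1 (mod 31).
Step 2: Reduce exponent: 127 mod 30 = 7.
Step 3: So 4^127 = 4^7 (mod 31).
Step 4: 4^7 mod 31 = 16.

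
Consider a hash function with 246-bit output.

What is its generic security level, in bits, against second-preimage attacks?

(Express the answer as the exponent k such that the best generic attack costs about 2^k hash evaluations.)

Step 1: The hash has a 246-bit output.
Step 2: Second-preimage resistance means: given a specific input x, it should be infeasible to find a different y with h(y) = h(x).
With a 246-bit output, a generic search for a second preimage costs about 2^246 evaluations (each trial matches the fixed target with probability 2^-246).
Step 3: Security level = 246 bits.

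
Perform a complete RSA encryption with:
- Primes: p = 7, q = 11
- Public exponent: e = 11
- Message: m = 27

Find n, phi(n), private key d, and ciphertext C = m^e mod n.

Step 1: n = 7 * 11 = 77.
Step 2: phi(n) = (7-1)(11-1) = 6 * 10 = 60.
Step 3: Find d = 11^(-1) mod 60 = 11.
  Verify: 11 * 11 = 121 = 1 (mod 60).
Step 4: C = 27^11 mod 77 = 27.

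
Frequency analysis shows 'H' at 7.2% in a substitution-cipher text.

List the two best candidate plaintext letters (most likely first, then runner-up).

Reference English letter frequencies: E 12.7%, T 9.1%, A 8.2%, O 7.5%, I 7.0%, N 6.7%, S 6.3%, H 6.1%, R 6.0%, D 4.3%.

Step 1: Observed frequency of 'H' is 7.2%.
Step 2: Compute distances to each reference frequency and sort:
  I (7.0%): difference = 0.2% <-- BEST
  O (7.5%): difference = 0.3% <-- RUNNER-UP
  N (6.7%): difference = 0.5%
  S (6.3%): difference = 0.9%
  A (8.2%): difference = 1.0%
Step 3: Most likely is 'I' (7.0%, diff 0.2%); second most likely is 'O' (7.5%, diff 0.3%).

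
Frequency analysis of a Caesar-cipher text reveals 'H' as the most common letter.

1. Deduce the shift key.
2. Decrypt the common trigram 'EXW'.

Step 1: In English, 'E' is the most frequent letter (12.7%).
Step 2: The most frequent ciphertext letter is 'H' (position 7).
Step 3: Shift = (7 - 4) mod 26 = 3.
Step 4: Decrypt 'EXW' by shifting back 3:
  E -> B
  X -> U
  W -> T
Step 5: 'EXW' decrypts to 'BUT'.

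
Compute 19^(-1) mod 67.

Step 1: We need x such that 19 * x = 1 (mod 67).
Step 2: Using the extended Euclidean algorithm or trial:
  19 * 60 = 1140 = 17 * 67 + 1.
Step 3: Since 1140 mod 67 = 1, the inverse is x = 60.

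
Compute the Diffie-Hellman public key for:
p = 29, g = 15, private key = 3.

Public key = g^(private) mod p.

Step 1: A = g^a mod p = 15^3 mod 29.
  15^1 mod 29 = 15
  15^2 mod 29 = (15 * 15) mod 29 = 22
  15^3 mod 29 = (22 * 15) mod 29 = 11
Result: A = 11.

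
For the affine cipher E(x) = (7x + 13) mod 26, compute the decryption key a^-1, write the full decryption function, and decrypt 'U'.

Step 1: Find a^-1, the modular inverse of 7 mod 26.
Step 2: We need 7 * a^-1 = 1 (mod 26).
Step 3: 7 * 15 = 105 = 4 * 26 + 1, so a^-1 = 15.
Step 4: D(y) = 15(y - 13) mod 26.
Step 5: Apply to 'U' (y = 20): D(20) = 15 * (20 - 13) mod 26 = 15 * 7 mod 26 = 1 -> 'B'.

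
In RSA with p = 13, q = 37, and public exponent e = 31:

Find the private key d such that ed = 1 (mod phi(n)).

Step 1: n = 13 * 37 = 481.
Step 2: phi(n) = 12 * 36 = 432.
Step 3: Find d such that 31 * d = 1 (mod 432).
Step 4: d = 31^(-1) mod 432 = 223.
Verification: 31 * 223 = 6913 = 16 * 432 + 1.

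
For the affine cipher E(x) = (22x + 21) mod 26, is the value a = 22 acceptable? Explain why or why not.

Step 1: Compute gcd(22, 26).
Step 2: gcd(22, 26) = 2.
Since gcd = 2 != 1, 22 shares a common factor with 26, so it cannot be used.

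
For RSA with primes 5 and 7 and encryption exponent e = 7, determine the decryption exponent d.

Step 1: n = 5 * 7 = 35.
Step 2: phi(n) = 4 * 6 = 24.
Step 3: Find d such that 7 * d = 1 (mod 24).
Step 4: d = 7^(-1) mod 24 = 7.
Verification: 7 * 7 = 49 = 2 * 24 + 1.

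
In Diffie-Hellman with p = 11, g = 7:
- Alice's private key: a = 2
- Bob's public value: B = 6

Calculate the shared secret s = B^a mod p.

Step 1: s = B^a mod p = 6^2 mod 11.
  6^1 mod 11 = 6
  6^2 mod 11 = (6 * 6) mod 11 = 3
Result: shared secret = 3.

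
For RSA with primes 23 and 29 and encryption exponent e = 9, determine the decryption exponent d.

Step 1: n = 23 * 29 = 667.
Step 2: phi(n) = 22 * 28 = 616.
Step 3: Find d such that 9 * d = 1 (mod 616).
Step 4: d = 9^(-1) mod 616 = 137.
Verification: 9 * 137 = 1233 = 2 * 616 + 1.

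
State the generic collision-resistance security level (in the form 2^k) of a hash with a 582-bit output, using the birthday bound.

Step 1: The birthday paradox gives collision probability ~50% after sqrt(2^n) = 2^(n/2) hashes.
Step 2: For 582-bit output: 2^(582/2) = 2^291.
Step 3: Approximately 2^291 hash computations needed.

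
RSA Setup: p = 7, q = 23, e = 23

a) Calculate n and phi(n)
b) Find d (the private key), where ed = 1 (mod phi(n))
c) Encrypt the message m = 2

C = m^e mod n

Step 1: n = 7 * 23 = 161.
Step 2: phi(n) = (7-1)(23-1) = 6 * 22 = 132.
Step 3: Find d = 23^(-1) mod 132 = 23.
  Verify: 23 * 23 = 529 = 1 (mod 132).
Step 4: C = 2^23 mod 161 = 25.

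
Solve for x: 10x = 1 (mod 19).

Step 1: We need x such that 10 * x = 1 (mod 19).
Step 2: Using the extended Euclidean algorithm or trial:
  10 * 2 = 20 = 1 * 19 + 1.
Step 3: Since 20 mod 19 = 1, the inverse is x = 2.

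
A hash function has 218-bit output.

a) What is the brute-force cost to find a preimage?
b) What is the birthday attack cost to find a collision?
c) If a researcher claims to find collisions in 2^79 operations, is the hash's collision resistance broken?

Step 1: Preimage resistance requires brute-force of 2^218 operations.
Step 2: Collision resistance (birthday bound) = 2^(218/2) = 2^109.
Step 3: The claimed attack costs 2^79 operations.
Step 4: Since 2^79 < 2^109, the claimed attack beats the generic birthday bound, so collision resistance is broken.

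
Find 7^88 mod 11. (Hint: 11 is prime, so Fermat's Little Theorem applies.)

Step 1: Since 11 is prime, by Fermat's Little Theorem: 7^10 = 1 (mod 11).
Step 2: Reduce exponent: 88 mod 10 = 8.
Step 3: So 7^88 = 7^8 (mod 11).
Step 4: 7^8 mod 11 = 9.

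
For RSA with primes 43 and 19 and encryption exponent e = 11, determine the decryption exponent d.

Step 1: n = 43 * 19 = 817.
Step 2: phi(n) = 42 * 18 = 756.
Step 3: Find d such that 11 * d = 1 (mod 756).
Step 4: d = 11^(-1) mod 756 = 275.
Verification: 11 * 275 = 3025 = 4 * 756 + 1.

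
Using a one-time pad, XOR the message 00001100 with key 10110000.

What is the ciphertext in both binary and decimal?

Step 1: Write out the XOR operation bit by bit:
  Message: 00001100
  Key:     10110000
  XOR:     10111100
Step 2: Convert to decimal: 10111100 = 188.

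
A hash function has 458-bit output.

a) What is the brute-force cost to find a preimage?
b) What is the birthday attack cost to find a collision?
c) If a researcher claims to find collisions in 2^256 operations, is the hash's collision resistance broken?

Step 1: Preimage resistance requires brute-force of 2^458 operations.
Step 2: Collision resistance (birthday bound) = 2^(458/2) = 2^229.
Step 3: The claimed attack costs 2^256 operations.
Step 4: Since 2^256 >= 2^229, the claimed attack is no faster than the generic birthday attack, so this does not break collision resistance.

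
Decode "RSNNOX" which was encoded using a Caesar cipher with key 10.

Step 1: Reverse the shift by subtracting 10 from each letter position.
  R (position 17) -> position (17-10) mod 26 = 7 -> H
  S (position 18) -> position (18-10) mod 26 = 8 -> I
  N (position 13) -> position (13-10) mod 26 = 3 -> D
  N (position 13) -> position (13-10) mod 26 = 3 -> D
  O (position 14) -> position (14-10) mod 26 = 4 -> E
  X (position 23) -> position (23-10) mod 26 = 13 -> N
Decrypted message: HIDDEN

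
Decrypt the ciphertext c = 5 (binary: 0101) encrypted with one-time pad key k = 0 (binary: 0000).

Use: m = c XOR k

Step 1: XOR ciphertext with key:
  Ciphertext: 0101
  Key:        0000
  XOR:        0101
Step 2: Plaintext = 0101 = 5 in decimal.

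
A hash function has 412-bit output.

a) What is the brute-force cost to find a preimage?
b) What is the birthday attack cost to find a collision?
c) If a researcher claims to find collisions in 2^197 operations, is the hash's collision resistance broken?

Step 1: Preimage resistance requires brute-force of 2^412 operations.
Step 2: Collision resistance (birthday bound) = 2^(412/2) = 2^206.
Step 3: The claimed attack costs 2^197 operations.
Step 4: Since 2^197 < 2^206, the claimed attack beats the generic birthday bound, so collision resistance is broken.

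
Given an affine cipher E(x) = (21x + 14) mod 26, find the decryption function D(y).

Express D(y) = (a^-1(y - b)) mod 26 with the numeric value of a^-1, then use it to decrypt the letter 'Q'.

Step 1: Find a^-1, the modular inverse of 21 mod 26.
Step 2: We need 21 * a^-1 = 1 (mod 26).
Step 3: 21 * 5 = 105 = 4 * 26 + 1, so a^-1 = 5.
Step 4: D(y) = 5(y - 14) mod 26.
Step 5: Apply to 'Q' (y = 16): D(16) = 5 * (16 - 14) mod 26 = 5 * 2 mod 26 = 10 -> 'K'.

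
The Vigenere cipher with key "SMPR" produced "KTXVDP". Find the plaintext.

Step 1: Extend key: SMPRSM
Step 2: Decrypt each letter (c - k) mod 26:
  K(10) - S(18) = (10-18) mod 26 = 18 = S
  T(19) - M(12) = (19-12) mod 26 = 7 = H
  X(23) - P(15) = (23-15) mod 26 = 8 = I
  V(21) - R(17) = (21-17) mod 26 = 4 = E
  D(3) - S(18) = (3-18) mod 26 = 11 = L
  P(15) - M(12) = (15-12) mod 26 = 3 = D
Plaintext: SHIELD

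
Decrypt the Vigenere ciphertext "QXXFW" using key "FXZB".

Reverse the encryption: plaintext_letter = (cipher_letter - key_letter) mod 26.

Step 1: Extend key: FXZBF
Step 2: Decrypt each letter (c - k) mod 26:
  Q(16) - F(5) = (16-5) mod 26 = 11 = L
  X(23) - X(23) = (23-23) mod 26 = 0 = A
  X(23) - Z(25) = (23-25) mod 26 = 24 = Y
  F(5) - B(1) = (5-1) mod 26 = 4 = E
  W(22) - F(5) = (22-5) mod 26 = 17 = R
Plaintext: LAYER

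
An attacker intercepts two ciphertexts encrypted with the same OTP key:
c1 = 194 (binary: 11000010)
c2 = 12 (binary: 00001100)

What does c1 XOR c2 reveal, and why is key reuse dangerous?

Step 1: c1 XOR c2 = (m1 XOR k) XOR (m2 XOR k).
Step 2: By XOR associativity/commutativity: = m1 XOR m2 XOR k XOR k = m1 XOR m2.
Step 3: 11000010 XOR 00001100 = 11001110 = 206.
Step 4: The key cancels out! An attacker learns m1 XOR m2 = 206, revealing the relationship between plaintexts.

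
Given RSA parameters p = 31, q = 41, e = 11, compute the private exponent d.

Step 1: n = 31 * 41 = 1271.
Step 2: phi(n) = 30 * 40 = 1200.
Step 3: Find d such that 11 * d = 1 (mod 1200).
Step 4: d = 11^(-1) mod 1200 = 1091.
Verification: 11 * 1091 = 12001 = 10 * 1200 + 1.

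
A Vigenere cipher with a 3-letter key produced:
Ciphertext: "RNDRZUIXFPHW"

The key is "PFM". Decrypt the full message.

Step 1: Key 'PFM' has length 3. Extended key: PFMPFMPFMPFM
Step 2: Decrypt each position:
  R(17) - P(15) = 2 = C
  N(13) - F(5) = 8 = I
  D(3) - M(12) = 17 = R
  R(17) - P(15) = 2 = C
  Z(25) - F(5) = 20 = U
  U(20) - M(12) = 8 = I
  I(8) - P(15) = 19 = T
  X(23) - F(5) = 18 = S
  F(5) - M(12) = 19 = T
  P(15) - P(15) = 0 = A
  H(7) - F(5) = 2 = C
  W(22) - M(12) = 10 = K
Plaintext: CIRCUITSTACK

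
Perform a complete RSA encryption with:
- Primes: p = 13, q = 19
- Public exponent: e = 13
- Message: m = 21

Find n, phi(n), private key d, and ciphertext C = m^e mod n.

Step 1: n = 13 * 19 = 247.
Step 2: phi(n) = (13-1)(19-1) = 12 * 18 = 216.
Step 3: Find d = 13^(-1) mod 216 = 133.
  Verify: 13 * 133 = 1729 = 1 (mod 216).
Step 4: C = 21^13 mod 247 = 60.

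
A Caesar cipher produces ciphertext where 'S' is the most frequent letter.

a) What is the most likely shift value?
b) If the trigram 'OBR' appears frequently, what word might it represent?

Step 1: In English, 'E' is the most frequent letter (12.7%).
Step 2: The most frequent ciphertext letter is 'S' (position 18).
Step 3: Shift = (18 - 4) mod 26 = 14.
Step 4: Decrypt 'OBR' by shifting back 14:
  O -> A
  B -> N
  R -> D
Step 5: 'OBR' decrypts to 'AND'.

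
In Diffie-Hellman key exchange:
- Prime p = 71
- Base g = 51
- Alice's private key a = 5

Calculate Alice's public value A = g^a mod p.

Step 1: A = g^a mod p = 51^5 mod 71.
  51^1 mod 71 = 51
  51^2 mod 71 = (51 * 51) mod 71 = 45
  51^3 mod 71 = (45 * 51) mod 71 = 23
  51^4 mod 71 = (23 * 51) mod 71 = 37
  51^5 mod 71 = (37 * 51) mod 71 = 41
Result: A = 41.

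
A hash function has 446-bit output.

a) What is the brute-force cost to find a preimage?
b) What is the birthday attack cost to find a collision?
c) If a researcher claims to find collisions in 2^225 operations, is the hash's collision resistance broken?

Step 1: Preimage resistance requires brute-force of 2^446 operations.
Step 2: Collision resistance (birthday bound) = 2^(446/2) = 2^223.
Step 3: The claimed attack costs 2^225 operations.
Step 4: Since 2^225 >= 2^223, the claimed attack is no faster than the generic birthday attack, so this does not break collision resistance.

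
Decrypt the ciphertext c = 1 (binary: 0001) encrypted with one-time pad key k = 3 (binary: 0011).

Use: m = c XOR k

Step 1: XOR ciphertext with key:
  Ciphertext: 0001
  Key:        0011
  XOR:        0010
Step 2: Plaintext = 0010 = 2 in decimal.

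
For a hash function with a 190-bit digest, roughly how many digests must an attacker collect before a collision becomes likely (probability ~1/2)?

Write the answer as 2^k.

Step 1: The birthday paradox gives collision probability ~50% after sqrt(2^n) = 2^(n/2) hashes.
Step 2: For 190-bit output: 2^(190/2) = 2^95.
Step 3: Approximately 2^95 hash computations needed.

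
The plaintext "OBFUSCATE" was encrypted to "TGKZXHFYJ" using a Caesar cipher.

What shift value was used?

Step 1: Compare first letters: O (position 14) -> T (position 19).
Step 2: Shift = (19 - 14) mod 26 = 5.
The shift value is 5.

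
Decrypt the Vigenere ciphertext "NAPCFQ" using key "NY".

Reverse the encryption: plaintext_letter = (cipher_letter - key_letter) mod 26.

Step 1: Extend key: NYNYNY
Step 2: Decrypt each letter (c - k) mod 26:
  N(13) - N(13) = (13-13) mod 26 = 0 = A
  A(0) - Y(24) = (0-24) mod 26 = 2 = C
  P(15) - N(13) = (15-13) mod 26 = 2 = C
  C(2) - Y(24) = (2-24) mod 26 = 4 = E
  F(5) - N(13) = (5-13) mod 26 = 18 = S
  Q(16) - Y(24) = (16-24) mod 26 = 18 = S
Plaintext: ACCESS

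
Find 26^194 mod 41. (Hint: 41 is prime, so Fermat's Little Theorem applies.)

Step 1: Since 41 is prime, by Fermat's Little Theorem: 26^40 = 1 (mod 41).
Step 2: Reduce exponent: 194 mod 40 = 34.
Step 3: So 26^194 = 26^34 (mod 41).
Step 4: 26^34 mod 41 = 33.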